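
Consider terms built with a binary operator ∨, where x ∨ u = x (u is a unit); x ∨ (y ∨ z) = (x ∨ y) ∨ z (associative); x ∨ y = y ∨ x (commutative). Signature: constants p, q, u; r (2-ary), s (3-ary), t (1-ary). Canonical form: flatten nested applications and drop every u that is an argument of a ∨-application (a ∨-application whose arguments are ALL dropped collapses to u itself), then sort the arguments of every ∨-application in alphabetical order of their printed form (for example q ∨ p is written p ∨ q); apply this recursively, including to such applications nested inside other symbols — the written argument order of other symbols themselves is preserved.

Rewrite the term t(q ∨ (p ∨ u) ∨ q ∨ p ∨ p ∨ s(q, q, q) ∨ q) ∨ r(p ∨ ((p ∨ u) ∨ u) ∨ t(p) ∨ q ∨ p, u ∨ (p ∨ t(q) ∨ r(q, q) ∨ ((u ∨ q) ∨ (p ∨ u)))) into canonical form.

Canonicalize subterm:  t(q ∨ (p ∨ u) ∨ q ∨ p ∨ p ∨ s(q, q, q) ∨ q)  →  t(p ∨ p ∨ p ∨ q ∨ q ∨ q ∨ s(q, q, q))
Canonicalize subterm:  r(p ∨ ((p ∨ u) ∨ u) ∨ t(p) ∨ q ∨ p, u ∨ (p ∨ t(q) ∨ r(q, q) ∨ ((u ∨ q) ∨ (p ∨ u))))  →  r(p ∨ p ∨ p ∨ q ∨ t(p), p ∨ p ∨ q ∨ r(q, q) ∨ t(q))
Sort:  r(p ∨ p ∨ p ∨ q ∨ t(p), p ∨ p ∨ q ∨ r(q, q) ∨ t(q)) ∨ t(p ∨ p ∨ p ∨ q ∨ q ∨ q ∨ s(q, q, q))

Answer: r(p ∨ p ∨ p ∨ q ∨ t(p), p ∨ p ∨ q ∨ r(q, q) ∨ t(q)) ∨ t(p ∨ p ∨ p ∨ q ∨ q ∨ q ∨ s(q, q, q))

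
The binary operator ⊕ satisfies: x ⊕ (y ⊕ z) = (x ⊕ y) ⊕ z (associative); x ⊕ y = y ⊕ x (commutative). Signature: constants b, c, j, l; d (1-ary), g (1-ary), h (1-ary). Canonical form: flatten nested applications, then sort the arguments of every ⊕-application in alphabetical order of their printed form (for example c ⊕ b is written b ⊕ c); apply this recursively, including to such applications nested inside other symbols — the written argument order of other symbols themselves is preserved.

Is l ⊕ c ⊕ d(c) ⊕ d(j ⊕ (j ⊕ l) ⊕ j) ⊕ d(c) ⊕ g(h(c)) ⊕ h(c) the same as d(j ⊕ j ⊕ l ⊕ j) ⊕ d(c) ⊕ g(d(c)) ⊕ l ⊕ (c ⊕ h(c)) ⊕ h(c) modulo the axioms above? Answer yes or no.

Left:  l ⊕ c ⊕ d(c) ⊕ d(j ⊕ (j ⊕ l) ⊕ j) ⊕ d(c) ⊕ g(h(c)) ⊕ h(c)
  Simplify inside:  d(j ⊕ (j ⊕ l) ⊕ j)  →  d(j ⊕ j ⊕ j ⊕ l)
  Sort arguments:  c ⊕ d(c) ⊕ d(c) ⊕ d(j ⊕ j ⊕ j ⊕ l) ⊕ g(h(c)) ⊕ h(c) ⊕ l
Right:  d(j ⊕ j ⊕ l ⊕ j) ⊕ d(c) ⊕ g(d(c)) ⊕ l ⊕ (c ⊕ h(c)) ⊕ h(c)
  Flatten:  d(j ⊕ j ⊕ l ⊕ j) ⊕ d(c) ⊕ g(d(c)) ⊕ l ⊕ c ⊕ h(c) ⊕ h(c)
  Simplify inside:  d(j ⊕ j ⊕ l ⊕ j)  →  d(j ⊕ j ⊕ j ⊕ l)
  Sort arguments:  c ⊕ d(c) ⊕ d(j ⊕ j ⊕ j ⊕ l) ⊕ g(d(c)) ⊕ h(c) ⊕ h(c) ⊕ l

Answer: no — c ⊕ d(c) ⊕ d(c) ⊕ d(j ⊕ j ⊕ j ⊕ l) ⊕ g(h(c)) ⊕ h(c) ⊕ l vs c ⊕ d(c) ⊕ d(j ⊕ j ⊕ j ⊕ l) ⊕ g(d(c)) ⊕ h(c) ⊕ h(c) ⊕ l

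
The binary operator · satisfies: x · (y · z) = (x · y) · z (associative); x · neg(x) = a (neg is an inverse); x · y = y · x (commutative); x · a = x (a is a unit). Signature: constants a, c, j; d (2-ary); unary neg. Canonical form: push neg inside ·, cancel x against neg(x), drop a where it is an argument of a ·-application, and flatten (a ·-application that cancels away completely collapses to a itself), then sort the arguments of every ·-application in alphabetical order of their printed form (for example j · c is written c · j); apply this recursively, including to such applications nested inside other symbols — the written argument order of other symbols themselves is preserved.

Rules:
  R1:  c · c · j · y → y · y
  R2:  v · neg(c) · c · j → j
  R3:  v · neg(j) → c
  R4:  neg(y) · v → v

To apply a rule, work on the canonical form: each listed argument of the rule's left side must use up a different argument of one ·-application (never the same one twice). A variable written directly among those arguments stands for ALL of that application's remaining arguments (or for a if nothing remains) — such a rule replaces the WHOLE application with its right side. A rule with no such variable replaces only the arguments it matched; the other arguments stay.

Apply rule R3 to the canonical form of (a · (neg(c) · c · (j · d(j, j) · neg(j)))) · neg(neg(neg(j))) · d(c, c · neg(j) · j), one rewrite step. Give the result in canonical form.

Answer: c

Derivation:
Canonical form:  d(c, c) · d(j, j) · neg(j)
R3 matches:  uses neg(j);  v := d(c, c) · d(j, j)
The variable takes the whole remainder — replace the entire application.
New term:  c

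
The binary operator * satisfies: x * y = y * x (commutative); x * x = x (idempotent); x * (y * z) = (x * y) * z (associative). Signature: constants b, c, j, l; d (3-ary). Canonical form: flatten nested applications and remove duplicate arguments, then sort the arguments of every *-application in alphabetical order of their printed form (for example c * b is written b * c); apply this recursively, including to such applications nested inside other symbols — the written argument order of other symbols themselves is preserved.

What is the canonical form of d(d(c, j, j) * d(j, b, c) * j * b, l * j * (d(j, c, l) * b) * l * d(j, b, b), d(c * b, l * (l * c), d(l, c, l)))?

Focus inside:  l * j * (d(j, c, l) * b) * l * d(j, b, b)
Flatten:  l * j * d(j, c, l) * b * l * d(j, b, b)
Drop duplicates:  drop duplicate l
Order the arguments:  b * d(j, b, b) * d(j, c, l) * j * l
Put back:  d(b * d(c, j, j) * d(j, b, c) * j, b * d(j, b, b) * d(j, c, l) * j * l, d(b * c, c * l, d(l, c, l)))

Answer: d(b * d(c, j, j) * d(j, b, c) * j, b * d(j, b, b) * d(j, c, l) * j * l, d(b * c, c * l, d(l, c, l)))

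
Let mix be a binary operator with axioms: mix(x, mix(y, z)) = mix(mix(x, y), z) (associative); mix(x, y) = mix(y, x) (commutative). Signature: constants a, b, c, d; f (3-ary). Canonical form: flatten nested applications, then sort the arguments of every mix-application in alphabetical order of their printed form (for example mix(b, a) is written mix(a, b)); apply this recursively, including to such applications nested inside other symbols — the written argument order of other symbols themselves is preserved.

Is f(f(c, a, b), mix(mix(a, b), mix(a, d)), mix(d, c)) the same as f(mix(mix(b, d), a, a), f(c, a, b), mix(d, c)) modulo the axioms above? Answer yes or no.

Answer: no — f(f(c, a, b), mix(a, a, b, d), mix(c, d)) vs f(mix(a, a, b, d), f(c, a, b), mix(c, d))

Derivation:
Left:  f(f(c, a, b), mix(mix(a, b), mix(a, d)), mix(d, c))
  Work inside:  mix(mix(a, b), mix(a, d))
  Merge nested applications:  mix(a, b, a, d)
  Order the arguments:  mix(a, a, b, d)
  Reassemble:  f(f(c, a, b), mix(a, a, b, d), mix(c, d))
Right:  f(mix(mix(b, d), a, a), f(c, a, b), mix(d, c))
  Work inside:  mix(mix(b, d), a, a)
  Flatten:  mix(b, d, a, a)
  Sort arguments:  mix(a, a, b, d)
  Put back:  f(mix(a, a, b, d), f(c, a, b), mix(c, d))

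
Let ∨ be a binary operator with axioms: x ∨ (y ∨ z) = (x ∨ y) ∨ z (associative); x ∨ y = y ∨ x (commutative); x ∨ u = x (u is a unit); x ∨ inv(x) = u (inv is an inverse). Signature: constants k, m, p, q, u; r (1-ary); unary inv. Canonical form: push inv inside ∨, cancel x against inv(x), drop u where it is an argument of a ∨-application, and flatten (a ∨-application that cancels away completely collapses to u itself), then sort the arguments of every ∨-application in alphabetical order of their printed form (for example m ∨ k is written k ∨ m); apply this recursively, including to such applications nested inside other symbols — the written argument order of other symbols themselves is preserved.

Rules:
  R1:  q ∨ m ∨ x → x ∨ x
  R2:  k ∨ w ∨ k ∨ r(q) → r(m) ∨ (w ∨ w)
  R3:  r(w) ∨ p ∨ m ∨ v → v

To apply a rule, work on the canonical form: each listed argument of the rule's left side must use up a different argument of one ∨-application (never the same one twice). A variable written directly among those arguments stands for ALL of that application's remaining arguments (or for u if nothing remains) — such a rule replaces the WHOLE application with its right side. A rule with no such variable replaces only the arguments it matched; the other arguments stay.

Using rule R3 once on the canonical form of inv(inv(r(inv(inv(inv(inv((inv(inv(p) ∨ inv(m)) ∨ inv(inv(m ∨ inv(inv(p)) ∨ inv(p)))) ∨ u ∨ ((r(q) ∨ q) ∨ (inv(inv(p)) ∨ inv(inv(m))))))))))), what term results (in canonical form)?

Canonical form:  r(m ∨ m ∨ m ∨ p ∨ p ∨ q ∨ r(q))
Match R3:  consume m, p, r(q);  v := m ∨ m ∨ p ∨ q, w := q
The variable takes the whole remainder — replace the entire application.
Giving:  r(m ∨ m ∨ p ∨ q)

Answer: r(m ∨ m ∨ p ∨ q)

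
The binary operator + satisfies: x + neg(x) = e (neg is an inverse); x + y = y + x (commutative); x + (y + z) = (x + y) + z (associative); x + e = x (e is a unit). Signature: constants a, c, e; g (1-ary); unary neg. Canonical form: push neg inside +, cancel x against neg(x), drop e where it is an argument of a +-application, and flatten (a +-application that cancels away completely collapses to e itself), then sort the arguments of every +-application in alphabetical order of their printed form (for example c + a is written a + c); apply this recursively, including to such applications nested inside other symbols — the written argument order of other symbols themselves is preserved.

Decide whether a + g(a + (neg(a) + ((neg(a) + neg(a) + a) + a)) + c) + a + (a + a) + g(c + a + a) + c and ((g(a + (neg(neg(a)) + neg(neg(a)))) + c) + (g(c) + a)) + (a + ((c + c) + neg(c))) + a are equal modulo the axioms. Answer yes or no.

Answer: no — a + a + a + a + c + g(a + a + c) + g(c) vs a + a + a + c + c + g(a + a + a) + g(c)

Derivation:
Left:  a + g(a + (neg(a) + ((neg(a) + neg(a) + a) + a)) + c) + a + (a + a) + g(c + a + a) + c
  Collect terms:  a + a + a + a + g(c) + g(a + a + c) + c
  Sort:  a + a + a + a + c + g(a + a + c) + g(c)
Right:  ((g(a + (neg(neg(a)) + neg(neg(a)))) + c) + (g(c) + a)) + (a + ((c + c) + neg(c))) + a
  Push neg inside:  distribute neg over + and collapse double neg
  Combine occurrences:  g(a + a + a) + c + c + g(c) + a + a + a
  Sort:  a + a + a + c + c + g(a + a + a) + g(c)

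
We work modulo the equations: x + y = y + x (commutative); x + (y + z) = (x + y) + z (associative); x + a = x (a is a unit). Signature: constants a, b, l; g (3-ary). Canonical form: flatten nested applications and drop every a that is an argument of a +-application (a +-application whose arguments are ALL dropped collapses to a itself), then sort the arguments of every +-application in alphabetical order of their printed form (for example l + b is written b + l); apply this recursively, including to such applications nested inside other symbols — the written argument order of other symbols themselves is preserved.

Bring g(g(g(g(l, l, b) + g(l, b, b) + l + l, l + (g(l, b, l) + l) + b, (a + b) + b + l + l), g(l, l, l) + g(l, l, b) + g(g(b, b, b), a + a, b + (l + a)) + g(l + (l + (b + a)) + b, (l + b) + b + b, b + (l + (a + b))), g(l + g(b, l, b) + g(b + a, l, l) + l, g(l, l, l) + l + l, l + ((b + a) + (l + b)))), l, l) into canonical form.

Answer: g(g(g(g(l, b, b) + g(l, l, b) + l + l, b + g(l, b, l) + l + l, b + b + l + l), g(b + b + l + l, b + b + b + l, b + b + l) + g(g(b, b, b), a, b + l) + g(l, l, b) + g(l, l, l), g(g(b, l, b) + g(b, l, l) + l + l, g(l, l, l) + l + l, b + b + l + l)), l, l)

Derivation:
Work inside:  g(l, l, l) + g(l, l, b) + g(g(b, b, b), a + a, b + (l + a)) + g(l + (l + (b + a)) + b, (l + b) + b + b, b + (l + (a + b)))
Inside:  g(g(b, b, b), a + a, b + (l + a))  →  g(g(b, b, b), a, b + l)
Canonicalize subterm:  g(l + (l + (b + a)) + b, (l + b) + b + b, b + (l + (a + b)))  →  g(b + b + l + l, b + b + b + l, b + b + l)
Sort arguments:  g(b + b + l + l, b + b + b + l, b + b + l) + g(g(b, b, b), a, b + l) + g(l, l, b) + g(l, l, l)
Rebuild:  g(g(g(g(l, b, b) + g(l, l, b) + l + l, b + g(l, b, l) + l + l, b + b + l + l), g(b + b + l + l, b + b + b + l, b + b + l) + g(g(b, b, b), a, b + l) + g(l, l, b) + g(l, l, l), g(g(b, l, b) + g(b, l, l) + l + l, g(l, l, l) + l + l, b + b + l + l)), l, l)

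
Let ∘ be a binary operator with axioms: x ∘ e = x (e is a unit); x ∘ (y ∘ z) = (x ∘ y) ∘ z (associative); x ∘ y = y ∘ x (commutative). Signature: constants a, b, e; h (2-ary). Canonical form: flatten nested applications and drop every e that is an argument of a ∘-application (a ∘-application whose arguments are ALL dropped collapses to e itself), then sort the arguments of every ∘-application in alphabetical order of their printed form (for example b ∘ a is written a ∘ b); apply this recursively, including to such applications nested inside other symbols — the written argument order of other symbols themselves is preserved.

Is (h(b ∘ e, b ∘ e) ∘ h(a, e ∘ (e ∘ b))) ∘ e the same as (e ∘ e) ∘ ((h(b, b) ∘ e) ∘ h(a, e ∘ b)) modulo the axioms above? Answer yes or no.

Left:  (h(b ∘ e, b ∘ e) ∘ h(a, e ∘ (e ∘ b))) ∘ e
  Merge nested applications:  h(b ∘ e, b ∘ e) ∘ h(a, e ∘ (e ∘ b)) ∘ e
  Inside:  h(b ∘ e, b ∘ e)  →  h(b, b)
  Inside:  h(a, e ∘ (e ∘ b))  →  h(a, b)
  Unit:  drop e
  Order the arguments:  h(a, b) ∘ h(b, b)
Right:  (e ∘ e) ∘ ((h(b, b) ∘ e) ∘ h(a, e ∘ b))
  Merge nested applications:  e ∘ e ∘ h(b, b) ∘ e ∘ h(a, e ∘ b)
  Inside:  h(a, e ∘ b)  →  h(a, b)
  Unit:  drop e (×3)
  Order the arguments:  h(a, b) ∘ h(b, b)

Answer: yes — both canonical forms are h(a, b) ∘ h(b, b)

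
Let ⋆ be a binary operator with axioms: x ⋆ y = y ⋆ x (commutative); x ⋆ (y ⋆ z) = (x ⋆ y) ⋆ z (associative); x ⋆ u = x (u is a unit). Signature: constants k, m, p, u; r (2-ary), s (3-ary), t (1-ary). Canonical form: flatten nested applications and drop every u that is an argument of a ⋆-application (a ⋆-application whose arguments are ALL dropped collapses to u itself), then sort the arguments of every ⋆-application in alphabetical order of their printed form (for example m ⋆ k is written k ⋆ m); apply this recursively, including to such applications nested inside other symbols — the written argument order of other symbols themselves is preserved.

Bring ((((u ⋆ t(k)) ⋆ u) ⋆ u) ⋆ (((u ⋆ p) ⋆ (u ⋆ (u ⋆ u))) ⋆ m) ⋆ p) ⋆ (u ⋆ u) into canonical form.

Un-nest:  u ⋆ t(k) ⋆ u ⋆ u ⋆ u ⋆ p ⋆ u ⋆ u ⋆ u ⋆ m ⋆ p ⋆ u ⋆ u
Units out:  drop u (×9)
Sort arguments:  m ⋆ p ⋆ p ⋆ t(k)

Answer: m ⋆ p ⋆ p ⋆ t(k)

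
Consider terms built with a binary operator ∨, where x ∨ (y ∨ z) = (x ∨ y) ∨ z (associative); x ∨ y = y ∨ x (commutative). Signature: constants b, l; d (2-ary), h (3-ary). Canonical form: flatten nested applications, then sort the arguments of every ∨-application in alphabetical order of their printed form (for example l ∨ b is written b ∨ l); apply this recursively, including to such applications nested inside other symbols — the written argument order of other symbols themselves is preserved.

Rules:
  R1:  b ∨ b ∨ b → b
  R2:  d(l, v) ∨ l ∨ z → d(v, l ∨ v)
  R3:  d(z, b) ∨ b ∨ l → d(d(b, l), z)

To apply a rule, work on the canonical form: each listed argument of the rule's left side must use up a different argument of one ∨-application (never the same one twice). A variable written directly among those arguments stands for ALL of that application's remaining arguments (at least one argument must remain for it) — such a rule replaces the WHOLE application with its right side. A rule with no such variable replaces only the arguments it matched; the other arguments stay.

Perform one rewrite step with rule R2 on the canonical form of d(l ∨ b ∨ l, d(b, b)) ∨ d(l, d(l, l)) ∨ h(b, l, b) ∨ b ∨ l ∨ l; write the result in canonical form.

Canonical form:  b ∨ d(b ∨ l ∨ l, d(b, b)) ∨ d(l, d(l, l)) ∨ h(b, l, b) ∨ l ∨ l
R2 matches:  uses d(l, d(l, l)), l;  v := d(l, l), z := b ∨ d(b ∨ l ∨ l, d(b, b)) ∨ h(b, l, b) ∨ l
The variable takes the whole remainder — replace the entire application.
Result:  d(d(l, l), d(l, l) ∨ l)

Answer: d(d(l, l), d(l, l) ∨ l)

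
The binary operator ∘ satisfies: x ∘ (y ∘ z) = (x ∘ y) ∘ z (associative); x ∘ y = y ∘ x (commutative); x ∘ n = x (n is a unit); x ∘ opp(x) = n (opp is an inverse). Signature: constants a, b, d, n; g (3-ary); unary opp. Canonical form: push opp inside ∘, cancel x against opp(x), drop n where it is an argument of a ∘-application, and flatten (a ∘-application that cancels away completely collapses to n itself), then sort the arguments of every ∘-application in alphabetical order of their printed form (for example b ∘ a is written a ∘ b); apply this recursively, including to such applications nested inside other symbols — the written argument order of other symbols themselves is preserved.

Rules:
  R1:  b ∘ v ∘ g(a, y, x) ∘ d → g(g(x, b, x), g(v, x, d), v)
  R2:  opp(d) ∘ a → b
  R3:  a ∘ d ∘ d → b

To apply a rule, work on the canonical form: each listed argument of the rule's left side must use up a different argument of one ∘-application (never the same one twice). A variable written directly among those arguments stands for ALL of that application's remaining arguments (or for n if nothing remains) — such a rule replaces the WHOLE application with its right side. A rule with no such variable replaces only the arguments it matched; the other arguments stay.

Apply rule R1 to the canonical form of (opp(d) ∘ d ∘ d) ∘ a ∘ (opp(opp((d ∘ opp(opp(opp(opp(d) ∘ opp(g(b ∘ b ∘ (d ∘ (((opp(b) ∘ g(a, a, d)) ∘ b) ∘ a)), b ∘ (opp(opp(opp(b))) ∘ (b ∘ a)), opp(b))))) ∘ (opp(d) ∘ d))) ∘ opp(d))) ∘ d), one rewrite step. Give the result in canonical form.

Answer: a ∘ d ∘ d ∘ d ∘ g(g(g(d, b, d), g(a ∘ b, d, d), a ∘ b), a ∘ b, opp(b))

Derivation:
Canonical form:  a ∘ d ∘ d ∘ d ∘ g(a ∘ b ∘ b ∘ d ∘ g(a, a, d), a ∘ b, opp(b))
Apply R1:  consuming b, d, g(a, a, d);  v := a ∘ b, x := d, y := a
Every leftover argument binds to the variable; the entire application is replaced.
Result:  a ∘ d ∘ d ∘ d ∘ g(g(g(d, b, d), g(a ∘ b, d, d), a ∘ b), a ∘ b, opp(b))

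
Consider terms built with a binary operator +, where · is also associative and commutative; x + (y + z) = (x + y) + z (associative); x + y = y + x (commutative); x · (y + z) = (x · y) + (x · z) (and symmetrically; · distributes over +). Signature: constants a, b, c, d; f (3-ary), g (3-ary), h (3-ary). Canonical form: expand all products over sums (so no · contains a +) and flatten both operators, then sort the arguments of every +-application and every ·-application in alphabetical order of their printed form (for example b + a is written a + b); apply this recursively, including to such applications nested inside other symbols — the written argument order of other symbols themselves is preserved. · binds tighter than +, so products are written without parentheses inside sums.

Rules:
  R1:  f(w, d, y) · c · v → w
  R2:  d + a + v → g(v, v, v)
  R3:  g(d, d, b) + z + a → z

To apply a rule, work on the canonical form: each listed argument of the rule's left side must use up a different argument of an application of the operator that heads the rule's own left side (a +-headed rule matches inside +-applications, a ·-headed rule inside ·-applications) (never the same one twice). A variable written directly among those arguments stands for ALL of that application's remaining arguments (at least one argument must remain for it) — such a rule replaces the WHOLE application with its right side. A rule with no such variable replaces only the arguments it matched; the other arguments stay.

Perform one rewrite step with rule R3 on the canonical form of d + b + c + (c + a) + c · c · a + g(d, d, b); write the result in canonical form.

Answer: a · c · c + b + c + c + d

Derivation:
Canonical form:  a + a · c · c + b + c + c + d + g(d, d, b)
Match R3:  consume a, g(d, d, b);  z := a · c · c + b + c + c + d
The variable takes the whole remainder — replace the entire application.
Result:  a · c · c + b + c + c + d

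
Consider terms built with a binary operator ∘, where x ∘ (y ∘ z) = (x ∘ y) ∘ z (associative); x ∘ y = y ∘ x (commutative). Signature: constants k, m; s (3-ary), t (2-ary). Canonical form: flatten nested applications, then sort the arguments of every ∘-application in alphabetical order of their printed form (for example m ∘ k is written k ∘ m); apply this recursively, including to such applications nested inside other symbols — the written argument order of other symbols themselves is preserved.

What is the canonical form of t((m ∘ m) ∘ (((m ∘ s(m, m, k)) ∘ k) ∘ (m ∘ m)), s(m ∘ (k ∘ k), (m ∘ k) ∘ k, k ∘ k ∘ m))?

Answer: t(k ∘ m ∘ m ∘ m ∘ m ∘ m ∘ s(m, m, k), s(k ∘ k ∘ m, k ∘ k ∘ m, k ∘ k ∘ m))

Derivation:
Work inside:  (m ∘ m) ∘ (((m ∘ s(m, m, k)) ∘ k) ∘ (m ∘ m))
Flatten:  m ∘ m ∘ m ∘ s(m, m, k) ∘ k ∘ m ∘ m
Sort:  k ∘ m ∘ m ∘ m ∘ m ∘ m ∘ s(m, m, k)
Rebuild:  t(k ∘ m ∘ m ∘ m ∘ m ∘ m ∘ s(m, m, k), s(k ∘ k ∘ m, k ∘ k ∘ m, k ∘ k ∘ m))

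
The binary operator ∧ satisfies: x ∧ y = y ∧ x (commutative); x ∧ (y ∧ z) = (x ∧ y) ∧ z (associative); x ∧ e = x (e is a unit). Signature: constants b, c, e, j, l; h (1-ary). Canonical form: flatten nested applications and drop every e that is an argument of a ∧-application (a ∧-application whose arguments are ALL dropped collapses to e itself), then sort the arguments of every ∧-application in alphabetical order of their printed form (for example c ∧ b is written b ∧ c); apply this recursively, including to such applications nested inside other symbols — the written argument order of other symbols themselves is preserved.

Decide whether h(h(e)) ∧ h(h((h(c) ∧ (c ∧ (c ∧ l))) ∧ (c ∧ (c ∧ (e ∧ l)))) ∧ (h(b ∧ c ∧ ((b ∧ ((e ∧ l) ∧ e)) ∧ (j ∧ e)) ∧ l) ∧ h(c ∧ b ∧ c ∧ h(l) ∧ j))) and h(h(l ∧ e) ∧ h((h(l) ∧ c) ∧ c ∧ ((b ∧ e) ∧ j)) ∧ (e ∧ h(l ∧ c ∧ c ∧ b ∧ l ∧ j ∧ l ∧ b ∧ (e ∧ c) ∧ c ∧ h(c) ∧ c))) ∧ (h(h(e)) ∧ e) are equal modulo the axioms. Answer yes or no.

Left:  h(h(e)) ∧ h(h((h(c) ∧ (c ∧ (c ∧ l))) ∧ (c ∧ (c ∧ (e ∧ l)))) ∧ (h(b ∧ c ∧ ((b ∧ ((e ∧ l) ∧ e)) ∧ (j ∧ e)) ∧ l) ∧ h(c ∧ b ∧ c ∧ h(l) ∧ j)))
  Simplify inside:  h(h((h(c) ∧ (c ∧ (c ∧ l))) ∧ (c ∧ (c ∧ (e ∧ l)))) ∧ (h(b ∧ c ∧ ((b ∧ ((e ∧ l) ∧ e)) ∧ (j ∧ e)) ∧ l) ∧ h(c ∧ b ∧ c ∧ h(l) ∧ j)))  →  h(h(b ∧ b ∧ c ∧ j ∧ l ∧ l) ∧ h(b ∧ c ∧ c ∧ h(l) ∧ j) ∧ h(c ∧ c ∧ c ∧ c ∧ h(c) ∧ l ∧ l))
  Order the arguments:  h(h(b ∧ b ∧ c ∧ j ∧ l ∧ l) ∧ h(b ∧ c ∧ c ∧ h(l) ∧ j) ∧ h(c ∧ c ∧ c ∧ c ∧ h(c) ∧ l ∧ l)) ∧ h(h(e))
Right:  h(h(l ∧ e) ∧ h((h(l) ∧ c) ∧ c ∧ ((b ∧ e) ∧ j)) ∧ (e ∧ h(l ∧ c ∧ c ∧ b ∧ l ∧ j ∧ l ∧ b ∧ (e ∧ c) ∧ c ∧ h(c) ∧ c))) ∧ (h(h(e)) ∧ e)
  Flatten:  h(h(l ∧ e) ∧ h((h(l) ∧ c) ∧ c ∧ ((b ∧ e) ∧ j)) ∧ (e ∧ h(l ∧ c ∧ c ∧ b ∧ l ∧ j ∧ l ∧ b ∧ (e ∧ c) ∧ c ∧ h(c) ∧ c))) ∧ h(h(e)) ∧ e
  Inside:  h(h(l ∧ e) ∧ h((h(l) ∧ c) ∧ c ∧ ((b ∧ e) ∧ j)) ∧ (e ∧ h(l ∧ c ∧ c ∧ b ∧ l ∧ j ∧ l ∧ b ∧ (e ∧ c) ∧ c ∧ h(c) ∧ c)))  →  h(h(b ∧ b ∧ c ∧ c ∧ c ∧ c ∧ c ∧ h(c) ∧ j ∧ l ∧ l ∧ l) ∧ h(b ∧ c ∧ c ∧ h(l) ∧ j) ∧ h(l))
  Units out:  drop e
  Sort:  h(h(b ∧ b ∧ c ∧ c ∧ c ∧ c ∧ c ∧ h(c) ∧ j ∧ l ∧ l ∧ l) ∧ h(b ∧ c ∧ c ∧ h(l) ∧ j) ∧ h(l)) ∧ h(h(e))

Answer: no — h(h(b ∧ b ∧ c ∧ j ∧ l ∧ l) ∧ h(b ∧ c ∧ c ∧ h(l) ∧ j) ∧ h(c ∧ c ∧ c ∧ c ∧ h(c) ∧ l ∧ l)) ∧ h(h(e)) vs h(h(b ∧ b ∧ c ∧ c ∧ c ∧ c ∧ c ∧ h(c) ∧ j ∧ l ∧ l ∧ l) ∧ h(b ∧ c ∧ c ∧ h(l) ∧ j) ∧ h(l)) ∧ h(h(e))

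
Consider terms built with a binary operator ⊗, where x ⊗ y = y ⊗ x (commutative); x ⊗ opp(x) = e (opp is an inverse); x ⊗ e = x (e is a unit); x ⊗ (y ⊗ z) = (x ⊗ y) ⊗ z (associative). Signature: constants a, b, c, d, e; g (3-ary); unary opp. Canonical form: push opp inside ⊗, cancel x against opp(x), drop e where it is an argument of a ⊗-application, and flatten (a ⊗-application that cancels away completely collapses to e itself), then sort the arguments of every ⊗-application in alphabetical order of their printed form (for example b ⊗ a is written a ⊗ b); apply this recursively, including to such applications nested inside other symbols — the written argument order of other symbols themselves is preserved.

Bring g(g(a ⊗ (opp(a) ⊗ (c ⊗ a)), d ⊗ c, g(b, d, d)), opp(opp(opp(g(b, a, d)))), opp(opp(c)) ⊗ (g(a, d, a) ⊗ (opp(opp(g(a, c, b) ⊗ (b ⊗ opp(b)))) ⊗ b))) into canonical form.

Answer: g(g(a ⊗ c, c ⊗ d, g(b, d, d)), opp(g(b, a, d)), b ⊗ c ⊗ g(a, c, b) ⊗ g(a, d, a))

Derivation:
Work inside:  opp(opp(c)) ⊗ (g(a, d, a) ⊗ (opp(opp(g(a, c, b) ⊗ (b ⊗ opp(b)))) ⊗ b))
Push opp inside:  distribute opp over ⊗ and collapse double opp
Combine occurrences:  c ⊗ g(a, d, a) ⊗ g(a, c, b) ⊗ b
Sort:  b ⊗ c ⊗ g(a, c, b) ⊗ g(a, d, a)
Put back:  g(g(a ⊗ c, c ⊗ d, g(b, d, d)), opp(g(b, a, d)), b ⊗ c ⊗ g(a, c, b) ⊗ g(a, d, a))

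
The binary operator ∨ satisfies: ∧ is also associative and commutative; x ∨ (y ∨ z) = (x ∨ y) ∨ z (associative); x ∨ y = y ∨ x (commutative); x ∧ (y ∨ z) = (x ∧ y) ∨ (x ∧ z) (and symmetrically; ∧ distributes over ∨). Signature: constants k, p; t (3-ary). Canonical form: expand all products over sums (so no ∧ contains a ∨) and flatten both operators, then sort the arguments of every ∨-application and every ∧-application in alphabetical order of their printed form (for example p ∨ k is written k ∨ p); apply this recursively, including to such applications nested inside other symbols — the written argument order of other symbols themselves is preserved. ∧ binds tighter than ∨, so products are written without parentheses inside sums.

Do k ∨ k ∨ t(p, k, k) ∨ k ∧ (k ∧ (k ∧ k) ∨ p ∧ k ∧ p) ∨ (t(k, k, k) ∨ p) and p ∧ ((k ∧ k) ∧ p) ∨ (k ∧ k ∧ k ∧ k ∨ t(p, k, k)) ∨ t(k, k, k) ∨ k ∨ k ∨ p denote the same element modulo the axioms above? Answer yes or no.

Answer: yes — both canonical forms are k ∨ k ∨ k ∧ k ∧ k ∧ k ∨ k ∧ k ∧ p ∧ p ∨ p ∨ t(k, k, k) ∨ t(p, k, k)

Derivation:
Left:  k ∨ k ∨ t(p, k, k) ∨ k ∧ (k ∧ (k ∧ k) ∨ p ∧ k ∧ p) ∨ (t(k, k, k) ∨ p)
  Expand products over sums:  k ∨ k ∨ t(p, k, k) ∨ k ∧ k ∧ k ∧ k ∨ k ∧ k ∧ p ∧ p ∨ t(k, k, k) ∨ p
  Sort:  k ∨ k ∨ k ∧ k ∧ k ∧ k ∨ k ∧ k ∧ p ∧ p ∨ p ∨ t(k, k, k) ∨ t(p, k, k)
Right:  p ∧ ((k ∧ k) ∧ p) ∨ (k ∧ k ∧ k ∧ k ∨ t(p, k, k)) ∨ t(k, k, k) ∨ k ∨ k ∨ p
  Flatten:  k ∧ k ∧ p ∧ p ∨ k ∧ k ∧ k ∧ k ∨ t(p, k, k) ∨ t(k, k, k) ∨ k ∨ k ∨ p
  Order the arguments:  k ∨ k ∨ k ∧ k ∧ k ∧ k ∨ k ∧ k ∧ p ∧ p ∨ p ∨ t(k, k, k) ∨ t(p, k, k)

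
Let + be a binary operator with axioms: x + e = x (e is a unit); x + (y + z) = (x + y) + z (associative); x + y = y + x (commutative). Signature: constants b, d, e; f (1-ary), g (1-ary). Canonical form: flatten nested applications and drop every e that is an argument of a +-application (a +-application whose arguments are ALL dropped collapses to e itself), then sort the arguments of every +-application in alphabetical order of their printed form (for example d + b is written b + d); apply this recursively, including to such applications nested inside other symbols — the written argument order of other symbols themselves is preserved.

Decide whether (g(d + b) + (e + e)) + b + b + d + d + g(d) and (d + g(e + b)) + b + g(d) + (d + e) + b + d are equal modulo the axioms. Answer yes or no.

Answer: no — b + b + d + d + g(b + d) + g(d) vs b + b + d + d + d + g(b) + g(d)

Derivation:
Left:  (g(d + b) + (e + e)) + b + b + d + d + g(d)
  Flatten:  g(d + b) + e + e + b + b + d + d + g(d)
  Simplify inside:  g(d + b)  →  g(b + d)
  Unit:  drop e (×2)
  Order the arguments:  b + b + d + d + g(b + d) + g(d)
Right:  (d + g(e + b)) + b + g(d) + (d + e) + b + d
  Flatten:  d + g(e + b) + b + g(d) + d + e + b + d
  Inside:  g(e + b)  →  g(b)
  Unit:  drop e
  Sort:  b + b + d + d + d + g(b) + g(d)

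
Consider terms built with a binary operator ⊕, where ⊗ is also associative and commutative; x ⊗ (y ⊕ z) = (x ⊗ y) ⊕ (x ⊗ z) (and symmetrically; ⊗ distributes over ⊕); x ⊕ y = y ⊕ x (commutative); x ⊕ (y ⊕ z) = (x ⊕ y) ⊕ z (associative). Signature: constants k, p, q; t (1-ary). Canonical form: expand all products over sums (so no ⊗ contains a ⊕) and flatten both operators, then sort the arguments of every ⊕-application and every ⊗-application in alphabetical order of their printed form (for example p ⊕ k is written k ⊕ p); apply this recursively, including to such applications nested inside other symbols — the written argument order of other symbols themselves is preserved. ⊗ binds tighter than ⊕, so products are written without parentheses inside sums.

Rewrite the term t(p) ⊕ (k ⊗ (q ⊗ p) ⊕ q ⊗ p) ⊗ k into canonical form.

Answer: k ⊗ k ⊗ p ⊗ q ⊕ k ⊗ p ⊗ q ⊕ t(p)

Derivation:
Distribute:  t(p) ⊕ k ⊗ k ⊗ p ⊗ q ⊕ k ⊗ p ⊗ q
Order the arguments:  k ⊗ k ⊗ p ⊗ q ⊕ k ⊗ p ⊗ q ⊕ t(p)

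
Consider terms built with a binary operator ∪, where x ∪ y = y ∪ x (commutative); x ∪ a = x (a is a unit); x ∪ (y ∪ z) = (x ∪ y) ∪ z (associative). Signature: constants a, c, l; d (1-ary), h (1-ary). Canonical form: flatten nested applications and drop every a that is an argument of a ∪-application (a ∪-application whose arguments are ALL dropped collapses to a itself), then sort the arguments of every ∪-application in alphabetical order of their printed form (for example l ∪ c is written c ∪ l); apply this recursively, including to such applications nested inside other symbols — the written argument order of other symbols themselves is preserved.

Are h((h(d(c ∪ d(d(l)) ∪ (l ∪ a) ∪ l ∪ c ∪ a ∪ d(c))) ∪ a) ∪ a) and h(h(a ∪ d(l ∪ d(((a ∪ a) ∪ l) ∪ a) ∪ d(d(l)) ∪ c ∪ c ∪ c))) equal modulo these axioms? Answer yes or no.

Left:  h((h(d(c ∪ d(d(l)) ∪ (l ∪ a) ∪ l ∪ c ∪ a ∪ d(c))) ∪ a) ∪ a)
  Work inside:  (h(d(c ∪ d(d(l)) ∪ (l ∪ a) ∪ l ∪ c ∪ a ∪ d(c))) ∪ a) ∪ a
  Flatten:  h(d(c ∪ d(d(l)) ∪ (l ∪ a) ∪ l ∪ c ∪ a ∪ d(c))) ∪ a ∪ a
  Inside:  h(d(c ∪ d(d(l)) ∪ (l ∪ a) ∪ l ∪ c ∪ a ∪ d(c)))  →  h(d(c ∪ c ∪ d(c) ∪ d(d(l)) ∪ l ∪ l))
  Drop the unit:  drop a (×2)
  Sort:  h(d(c ∪ c ∪ d(c) ∪ d(d(l)) ∪ l ∪ l))
  Rebuild:  h(h(d(c ∪ c ∪ d(c) ∪ d(d(l)) ∪ l ∪ l)))
Right:  h(h(a ∪ d(l ∪ d(((a ∪ a) ∪ l) ∪ a) ∪ d(d(l)) ∪ c ∪ c ∪ c)))
  Work inside:  a ∪ d(l ∪ d(((a ∪ a) ∪ l) ∪ a) ∪ d(d(l)) ∪ c ∪ c ∪ c)
  Inside:  d(l ∪ d(((a ∪ a) ∪ l) ∪ a) ∪ d(d(l)) ∪ c ∪ c ∪ c)  →  d(c ∪ c ∪ c ∪ d(d(l)) ∪ d(l) ∪ l)
  Unit:  drop a
  Sort:  d(c ∪ c ∪ c ∪ d(d(l)) ∪ d(l) ∪ l)
  Put back:  h(h(d(c ∪ c ∪ c ∪ d(d(l)) ∪ d(l) ∪ l)))

Answer: no — h(h(d(c ∪ c ∪ d(c) ∪ d(d(l)) ∪ l ∪ l))) vs h(h(d(c ∪ c ∪ c ∪ d(d(l)) ∪ d(l) ∪ l)))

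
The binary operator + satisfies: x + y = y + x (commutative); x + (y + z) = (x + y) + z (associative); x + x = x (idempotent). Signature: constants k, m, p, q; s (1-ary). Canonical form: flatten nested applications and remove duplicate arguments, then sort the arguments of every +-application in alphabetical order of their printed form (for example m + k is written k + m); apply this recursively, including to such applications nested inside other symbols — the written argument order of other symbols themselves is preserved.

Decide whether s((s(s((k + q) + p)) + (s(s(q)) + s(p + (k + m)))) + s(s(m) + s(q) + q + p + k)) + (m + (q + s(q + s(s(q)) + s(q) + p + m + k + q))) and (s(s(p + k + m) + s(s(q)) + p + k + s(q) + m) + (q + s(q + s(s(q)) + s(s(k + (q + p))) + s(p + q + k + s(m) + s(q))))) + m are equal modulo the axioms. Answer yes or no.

Left:  s((s(s((k + q) + p)) + (s(s(q)) + s(p + (k + m)))) + s(s(m) + s(q) + q + p + k)) + (m + (q + s(q + s(s(q)) + s(q) + p + m + k + q)))
  Merge nested applications:  s((s(s((k + q) + p)) + (s(s(q)) + s(p + (k + m)))) + s(s(m) + s(q) + q + p + k)) + m + q + s(q + s(s(q)) + s(q) + p + m + k + q)
  Canonicalize subterm:  s((s(s((k + q) + p)) + (s(s(q)) + s(p + (k + m)))) + s(s(m) + s(q) + q + p + k))  →  s(s(k + m + p) + s(k + p + q + s(m) + s(q)) + s(s(k + p + q)) + s(s(q)))
  Inside:  s(q + s(s(q)) + s(q) + p + m + k + q)  →  s(k + m + p + q + s(q) + s(s(q)))
  Order the arguments:  m + q + s(k + m + p + q + s(q) + s(s(q))) + s(s(k + m + p) + s(k + p + q + s(m) + s(q)) + s(s(k + p + q)) + s(s(q)))
Right:  (s(s(p + k + m) + s(s(q)) + p + k + s(q) + m) + (q + s(q + s(s(q)) + s(s(k + (q + p))) + s(p + q + k + s(m) + s(q))))) + m
  Un-nest:  s(s(p + k + m) + s(s(q)) + p + k + s(q) + m) + q + s(q + s(s(q)) + s(s(k + (q + p))) + s(p + q + k + s(m) + s(q))) + m
  Inside:  s(s(p + k + m) + s(s(q)) + p + k + s(q) + m)  →  s(k + m + p + s(k + m + p) + s(q) + s(s(q)))
  Inside:  s(q + s(s(q)) + s(s(k + (q + p))) + s(p + q + k + s(m) + s(q)))  →  s(q + s(k + p + q + s(m) + s(q)) + s(s(k + p + q)) + s(s(q)))
  Sort:  m + q + s(k + m + p + s(k + m + p) + s(q) + s(s(q))) + s(q + s(k + p + q + s(m) + s(q)) + s(s(k + p + q)) + s(s(q)))

Answer: no — m + q + s(k + m + p + q + s(q) + s(s(q))) + s(s(k + m + p) + s(k + p + q + s(m) + s(q)) + s(s(k + p + q)) + s(s(q))) vs m + q + s(k + m + p + s(k + m + p) + s(q) + s(s(q))) + s(q + s(k + p + q + s(m) + s(q)) + s(s(k + p + q)) + s(s(q)))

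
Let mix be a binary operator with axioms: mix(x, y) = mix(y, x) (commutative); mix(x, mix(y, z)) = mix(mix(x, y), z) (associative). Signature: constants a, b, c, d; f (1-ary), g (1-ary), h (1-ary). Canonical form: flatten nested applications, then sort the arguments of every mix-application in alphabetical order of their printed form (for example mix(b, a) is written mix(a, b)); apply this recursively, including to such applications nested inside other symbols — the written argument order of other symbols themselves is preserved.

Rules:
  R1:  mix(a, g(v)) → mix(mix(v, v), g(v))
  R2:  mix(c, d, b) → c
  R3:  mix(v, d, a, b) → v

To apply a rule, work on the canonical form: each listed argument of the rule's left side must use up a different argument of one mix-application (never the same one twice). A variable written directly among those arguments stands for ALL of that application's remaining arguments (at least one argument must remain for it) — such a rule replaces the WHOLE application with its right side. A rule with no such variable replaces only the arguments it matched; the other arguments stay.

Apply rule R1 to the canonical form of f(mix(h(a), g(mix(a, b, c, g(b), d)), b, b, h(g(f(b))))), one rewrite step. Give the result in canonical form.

Answer: f(mix(b, b, g(mix(b, b, b, c, d, g(b))), h(a), h(g(f(b)))))

Derivation:
Canonical form:  f(mix(b, b, g(mix(a, b, c, d, g(b))), h(a), h(g(f(b)))))
Match R1:  consume a, g(b);  v := b
Result:  f(mix(b, b, g(mix(b, b, b, c, d, g(b))), h(a), h(g(f(b)))))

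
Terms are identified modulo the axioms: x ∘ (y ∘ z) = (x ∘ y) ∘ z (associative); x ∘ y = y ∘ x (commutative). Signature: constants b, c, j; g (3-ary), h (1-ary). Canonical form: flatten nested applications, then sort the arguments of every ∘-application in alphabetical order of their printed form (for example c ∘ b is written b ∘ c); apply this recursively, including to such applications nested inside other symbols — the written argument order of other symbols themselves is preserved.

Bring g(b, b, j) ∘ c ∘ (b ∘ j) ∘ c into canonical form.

Un-nest:  g(b, b, j) ∘ c ∘ b ∘ j ∘ c
Order the arguments:  b ∘ c ∘ c ∘ g(b, b, j) ∘ j

Answer: b ∘ c ∘ c ∘ g(b, b, j) ∘ j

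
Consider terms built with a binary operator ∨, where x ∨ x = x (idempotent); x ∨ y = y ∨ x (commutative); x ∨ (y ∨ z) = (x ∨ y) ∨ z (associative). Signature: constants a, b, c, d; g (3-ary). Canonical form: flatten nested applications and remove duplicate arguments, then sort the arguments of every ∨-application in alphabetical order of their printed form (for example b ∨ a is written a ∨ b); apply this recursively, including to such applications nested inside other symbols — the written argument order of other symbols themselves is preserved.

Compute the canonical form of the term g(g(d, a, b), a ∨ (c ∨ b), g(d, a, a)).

Focus inside:  a ∨ (c ∨ b)
Flatten:  a ∨ c ∨ b
Sort arguments:  a ∨ b ∨ c
Put back:  g(g(d, a, b), a ∨ b ∨ c, g(d, a, a))

Answer: g(g(d, a, b), a ∨ b ∨ c, g(d, a, a))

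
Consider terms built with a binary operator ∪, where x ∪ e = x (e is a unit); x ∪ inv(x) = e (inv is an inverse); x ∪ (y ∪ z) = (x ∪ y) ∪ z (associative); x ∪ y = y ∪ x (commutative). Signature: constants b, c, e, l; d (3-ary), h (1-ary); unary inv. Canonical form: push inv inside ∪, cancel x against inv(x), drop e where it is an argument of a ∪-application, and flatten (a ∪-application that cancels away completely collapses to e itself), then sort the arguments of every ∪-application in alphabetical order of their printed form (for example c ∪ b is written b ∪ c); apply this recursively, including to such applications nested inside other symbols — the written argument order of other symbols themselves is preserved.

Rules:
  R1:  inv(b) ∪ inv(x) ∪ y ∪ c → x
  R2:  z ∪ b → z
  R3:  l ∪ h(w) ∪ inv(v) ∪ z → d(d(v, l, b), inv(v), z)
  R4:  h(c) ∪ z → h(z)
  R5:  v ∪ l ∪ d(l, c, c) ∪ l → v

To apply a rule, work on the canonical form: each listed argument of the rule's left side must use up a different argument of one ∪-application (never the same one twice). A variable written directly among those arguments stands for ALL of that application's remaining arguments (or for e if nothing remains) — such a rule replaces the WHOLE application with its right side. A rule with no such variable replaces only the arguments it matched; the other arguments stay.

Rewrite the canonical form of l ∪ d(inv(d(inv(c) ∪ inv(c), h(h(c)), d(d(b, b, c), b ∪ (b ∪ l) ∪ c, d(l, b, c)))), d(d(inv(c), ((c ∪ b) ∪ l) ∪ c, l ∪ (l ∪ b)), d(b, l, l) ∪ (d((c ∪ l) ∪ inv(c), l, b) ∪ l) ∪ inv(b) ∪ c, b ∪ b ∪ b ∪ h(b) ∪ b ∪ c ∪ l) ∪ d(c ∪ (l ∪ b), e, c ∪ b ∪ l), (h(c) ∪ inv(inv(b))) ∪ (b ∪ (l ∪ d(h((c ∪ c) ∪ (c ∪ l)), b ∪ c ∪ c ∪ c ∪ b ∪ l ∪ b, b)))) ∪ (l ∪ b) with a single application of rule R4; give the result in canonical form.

Answer: b ∪ d(inv(d(inv(c) ∪ inv(c), h(h(c)), d(d(b, b, c), b ∪ b ∪ c ∪ l, d(l, b, c)))), d(b ∪ c ∪ l, e, b ∪ c ∪ l) ∪ d(d(inv(c), b ∪ c ∪ c ∪ l, b ∪ l ∪ l), c ∪ d(b, l, l) ∪ d(l, l, b) ∪ inv(b) ∪ l, b ∪ b ∪ b ∪ b ∪ c ∪ h(b) ∪ l), h(b ∪ b ∪ d(h(c ∪ c ∪ c ∪ l), b ∪ b ∪ b ∪ c ∪ c ∪ c ∪ l, b) ∪ l)) ∪ l ∪ l

Derivation:
Canonical form:  b ∪ d(inv(d(inv(c) ∪ inv(c), h(h(c)), d(d(b, b, c), b ∪ b ∪ c ∪ l, d(l, b, c)))), d(b ∪ c ∪ l, e, b ∪ c ∪ l) ∪ d(d(inv(c), b ∪ c ∪ c ∪ l, b ∪ l ∪ l), c ∪ d(b, l, l) ∪ d(l, l, b) ∪ inv(b) ∪ l, b ∪ b ∪ b ∪ b ∪ c ∪ h(b) ∪ l), b ∪ b ∪ d(h(c ∪ c ∪ c ∪ l), b ∪ b ∪ b ∪ c ∪ c ∪ c ∪ l, b) ∪ h(c) ∪ l) ∪ l ∪ l
Apply R4:  consuming h(c);  z := b ∪ b ∪ d(h(c ∪ c ∪ c ∪ l), b ∪ b ∪ b ∪ c ∪ c ∪ c ∪ l, b) ∪ l
The extension variable absorbs all remaining arguments, so the whole application is rewritten.
Giving:  b ∪ d(inv(d(inv(c) ∪ inv(c), h(h(c)), d(d(b, b, c), b ∪ b ∪ c ∪ l, d(l, b, c)))), d(b ∪ c ∪ l, e, b ∪ c ∪ l) ∪ d(d(inv(c), b ∪ c ∪ c ∪ l, b ∪ l ∪ l), c ∪ d(b, l, l) ∪ d(l, l, b) ∪ inv(b) ∪ l, b ∪ b ∪ b ∪ b ∪ c ∪ h(b) ∪ l), h(b ∪ b ∪ d(h(c ∪ c ∪ c ∪ l), b ∪ b ∪ b ∪ c ∪ c ∪ c ∪ l, b) ∪ l)) ∪ l ∪ l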